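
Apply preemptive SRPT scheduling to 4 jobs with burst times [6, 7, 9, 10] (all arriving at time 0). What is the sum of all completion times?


Since all jobs arrive at t=0, SRPT equals SPT ordering.
SPT order: [6, 7, 9, 10]
Completion times:
  Job 1: p=6, C=6
  Job 2: p=7, C=13
  Job 3: p=9, C=22
  Job 4: p=10, C=32
Total completion time = 6 + 13 + 22 + 32 = 73

73


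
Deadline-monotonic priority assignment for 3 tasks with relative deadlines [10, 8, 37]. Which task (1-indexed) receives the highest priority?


Sort tasks by relative deadline (ascending):
  Task 2: deadline = 8
  Task 1: deadline = 10
  Task 3: deadline = 37
Priority order (highest first): [2, 1, 3]
Highest priority task = 2

2


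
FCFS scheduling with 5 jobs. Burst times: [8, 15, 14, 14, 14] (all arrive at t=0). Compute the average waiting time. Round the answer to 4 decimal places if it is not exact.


FCFS order (as given): [8, 15, 14, 14, 14]
Waiting times:
  Job 1: wait = 0
  Job 2: wait = 8
  Job 3: wait = 23
  Job 4: wait = 37
  Job 5: wait = 51
Sum of waiting times = 119
Average waiting time = 119/5 = 23.8

23.8


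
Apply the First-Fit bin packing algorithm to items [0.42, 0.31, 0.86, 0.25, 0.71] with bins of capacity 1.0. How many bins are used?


Place items sequentially using First-Fit:
  Item 0.42 -> new Bin 1
  Item 0.31 -> Bin 1 (now 0.73)
  Item 0.86 -> new Bin 2
  Item 0.25 -> Bin 1 (now 0.98)
  Item 0.71 -> new Bin 3
Total bins used = 3

3


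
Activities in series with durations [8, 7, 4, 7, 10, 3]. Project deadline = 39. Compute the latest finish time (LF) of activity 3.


LF(activity 3) = deadline - sum of successor durations
Successors: activities 4 through 6 with durations [7, 10, 3]
Sum of successor durations = 20
LF = 39 - 20 = 19

19


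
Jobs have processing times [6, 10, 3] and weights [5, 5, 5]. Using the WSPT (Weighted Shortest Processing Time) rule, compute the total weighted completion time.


Compute p/w ratios and sort ascending (WSPT): [(3, 5), (6, 5), (10, 5)]
Compute weighted completion times:
  Job (p=3,w=5): C=3, w*C=5*3=15
  Job (p=6,w=5): C=9, w*C=5*9=45
  Job (p=10,w=5): C=19, w*C=5*19=95
Total weighted completion time = 155

155


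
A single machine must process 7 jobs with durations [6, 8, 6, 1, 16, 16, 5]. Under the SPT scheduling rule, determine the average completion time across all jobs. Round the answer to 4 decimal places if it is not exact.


Sort jobs by processing time (SPT order): [1, 5, 6, 6, 8, 16, 16]
Compute completion times sequentially:
  Job 1: processing = 1, completes at 1
  Job 2: processing = 5, completes at 6
  Job 3: processing = 6, completes at 12
  Job 4: processing = 6, completes at 18
  Job 5: processing = 8, completes at 26
  Job 6: processing = 16, completes at 42
  Job 7: processing = 16, completes at 58
Sum of completion times = 163
Average completion time = 163/7 = 23.2857

23.2857


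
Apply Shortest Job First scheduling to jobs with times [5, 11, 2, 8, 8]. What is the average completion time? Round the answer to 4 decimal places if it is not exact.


SJF order (ascending): [2, 5, 8, 8, 11]
Completion times:
  Job 1: burst=2, C=2
  Job 2: burst=5, C=7
  Job 3: burst=8, C=15
  Job 4: burst=8, C=23
  Job 5: burst=11, C=34
Average completion = 81/5 = 16.2

16.2


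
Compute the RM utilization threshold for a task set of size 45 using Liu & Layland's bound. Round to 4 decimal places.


Compute 2^(1/45) = 1.0155225125
Subtract 1: 1.0155225125 - 1 = 0.0155225125
Multiply by n: 45 * 0.0155225125 = 0.6985130625
Round to 4 dp: 0.6985

0.6985


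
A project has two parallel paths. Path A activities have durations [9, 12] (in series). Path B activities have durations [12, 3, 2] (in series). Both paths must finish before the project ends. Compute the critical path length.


Path A total = 9 + 12 = 21
Path B total = 12 + 3 + 2 = 17
Critical path = longest path = max(21, 17) = 21

21


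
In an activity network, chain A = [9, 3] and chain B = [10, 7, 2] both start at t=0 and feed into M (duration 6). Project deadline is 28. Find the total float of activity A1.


Forward pass: ES(A1) = sum of predecessors on chain A = 0
EF = ES + duration = 0 + 9 = 9
Backward pass: LF(M) = deadline = 28; LS(M) = 28 - 6 = 22
LF(A1) = LS(M) - sum(successors on chain A) = 22 - 3 = 19
LS = LF - duration = 19 - 9 = 10
Total float = LS - ES = 10 - 0 = 10

10


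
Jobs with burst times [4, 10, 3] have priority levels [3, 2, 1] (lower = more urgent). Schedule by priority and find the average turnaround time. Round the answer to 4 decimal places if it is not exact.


Sort by priority (ascending = highest first):
Order: [(1, 3), (2, 10), (3, 4)]
Completion times:
  Priority 1, burst=3, C=3
  Priority 2, burst=10, C=13
  Priority 3, burst=4, C=17
Average turnaround = 33/3 = 11.0

11.0


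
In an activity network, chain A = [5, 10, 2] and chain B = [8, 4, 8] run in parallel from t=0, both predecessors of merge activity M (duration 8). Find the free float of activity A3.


ES(A3) = sum of predecessors on chain A = 15
EF(A3) = ES + duration = 15 + 2 = 17
Successor of A3 is M. ES(M) = max(sum(A), sum(B)) = max(17, 20) = 20
Free float = ES(successor) - EF(current) = 20 - 17 = 3

3


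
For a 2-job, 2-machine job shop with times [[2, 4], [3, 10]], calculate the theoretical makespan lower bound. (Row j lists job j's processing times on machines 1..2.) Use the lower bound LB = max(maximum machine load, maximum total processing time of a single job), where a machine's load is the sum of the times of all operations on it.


Machine loads:
  Machine 1: 2 + 3 = 5
  Machine 2: 4 + 10 = 14
Max machine load = 14
Job totals:
  Job 1: 6
  Job 2: 13
Max job total = 13
Lower bound = max(14, 13) = 14

14


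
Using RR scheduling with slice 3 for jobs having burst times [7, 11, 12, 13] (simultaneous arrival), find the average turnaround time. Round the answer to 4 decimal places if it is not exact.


Time quantum = 3
Execution trace:
  J1 runs 3 units, time = 3
  J2 runs 3 units, time = 6
  J3 runs 3 units, time = 9
  J4 runs 3 units, time = 12
  J1 runs 3 units, time = 15
  J2 runs 3 units, time = 18
  J3 runs 3 units, time = 21
  J4 runs 3 units, time = 24
  J1 runs 1 units, time = 25
  J2 runs 3 units, time = 28
  J3 runs 3 units, time = 31
  J4 runs 3 units, time = 34
  J2 runs 2 units, time = 36
  J3 runs 3 units, time = 39
  J4 runs 3 units, time = 42
  J4 runs 1 units, time = 43
Finish times: [25, 36, 39, 43]
Average turnaround = 143/4 = 35.75

35.75


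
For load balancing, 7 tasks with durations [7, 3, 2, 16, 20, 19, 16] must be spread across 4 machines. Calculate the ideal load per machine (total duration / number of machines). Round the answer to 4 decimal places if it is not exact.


Total processing time = 7 + 3 + 2 + 16 + 20 + 19 + 16 = 83
Number of machines = 4
Ideal balanced load = 83 / 4 = 20.75

20.75


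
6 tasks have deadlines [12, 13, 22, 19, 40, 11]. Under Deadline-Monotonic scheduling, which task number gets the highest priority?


Sort tasks by relative deadline (ascending):
  Task 6: deadline = 11
  Task 1: deadline = 12
  Task 2: deadline = 13
  Task 4: deadline = 19
  Task 3: deadline = 22
  Task 5: deadline = 40
Priority order (highest first): [6, 1, 2, 4, 3, 5]
Highest priority task = 6

6


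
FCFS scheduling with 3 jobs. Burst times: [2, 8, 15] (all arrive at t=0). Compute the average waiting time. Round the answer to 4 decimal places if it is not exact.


FCFS order (as given): [2, 8, 15]
Waiting times:
  Job 1: wait = 0
  Job 2: wait = 2
  Job 3: wait = 10
Sum of waiting times = 12
Average waiting time = 12/3 = 4.0

4.0


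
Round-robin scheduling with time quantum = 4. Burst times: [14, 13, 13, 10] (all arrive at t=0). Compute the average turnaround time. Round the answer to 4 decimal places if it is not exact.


Time quantum = 4
Execution trace:
  J1 runs 4 units, time = 4
  J2 runs 4 units, time = 8
  J3 runs 4 units, time = 12
  J4 runs 4 units, time = 16
  J1 runs 4 units, time = 20
  J2 runs 4 units, time = 24
  J3 runs 4 units, time = 28
  J4 runs 4 units, time = 32
  J1 runs 4 units, time = 36
  J2 runs 4 units, time = 40
  J3 runs 4 units, time = 44
  J4 runs 2 units, time = 46
  J1 runs 2 units, time = 48
  J2 runs 1 units, time = 49
  J3 runs 1 units, time = 50
Finish times: [48, 49, 50, 46]
Average turnaround = 193/4 = 48.25

48.25


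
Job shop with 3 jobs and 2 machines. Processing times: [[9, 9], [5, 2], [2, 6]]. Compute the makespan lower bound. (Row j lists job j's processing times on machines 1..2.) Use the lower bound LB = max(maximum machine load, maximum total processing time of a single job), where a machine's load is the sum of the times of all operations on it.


Machine loads:
  Machine 1: 9 + 5 + 2 = 16
  Machine 2: 9 + 2 + 6 = 17
Max machine load = 17
Job totals:
  Job 1: 18
  Job 2: 7
  Job 3: 8
Max job total = 18
Lower bound = max(17, 18) = 18

18


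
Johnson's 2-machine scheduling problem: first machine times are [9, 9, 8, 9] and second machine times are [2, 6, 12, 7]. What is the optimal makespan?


Apply Johnson's rule:
  Group 1 (a <= b): [(3, 8, 12)]
  Group 2 (a > b): [(4, 9, 7), (2, 9, 6), (1, 9, 2)]
Optimal job order: [3, 4, 2, 1]
Schedule:
  Job 3: M1 done at 8, M2 done at 20
  Job 4: M1 done at 17, M2 done at 27
  Job 2: M1 done at 26, M2 done at 33
  Job 1: M1 done at 35, M2 done at 37
Makespan = 37

37


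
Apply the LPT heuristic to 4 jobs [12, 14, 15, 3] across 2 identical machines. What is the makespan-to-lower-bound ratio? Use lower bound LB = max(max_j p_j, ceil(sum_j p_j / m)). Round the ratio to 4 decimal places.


LPT order: [15, 14, 12, 3]
Machine loads after assignment: [18, 26]
LPT makespan = 26
Lower bound = max(max_job, ceil(total/2)) = max(15, 22) = 22
Ratio = 26 / 22 = 1.1818

1.1818


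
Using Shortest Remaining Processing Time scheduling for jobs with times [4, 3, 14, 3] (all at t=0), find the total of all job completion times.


Since all jobs arrive at t=0, SRPT equals SPT ordering.
SPT order: [3, 3, 4, 14]
Completion times:
  Job 1: p=3, C=3
  Job 2: p=3, C=6
  Job 3: p=4, C=10
  Job 4: p=14, C=24
Total completion time = 3 + 6 + 10 + 24 = 43

43


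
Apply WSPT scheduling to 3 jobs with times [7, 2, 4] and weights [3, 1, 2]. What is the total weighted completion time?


Compute p/w ratios and sort ascending (WSPT): [(2, 1), (4, 2), (7, 3)]
Compute weighted completion times:
  Job (p=2,w=1): C=2, w*C=1*2=2
  Job (p=4,w=2): C=6, w*C=2*6=12
  Job (p=7,w=3): C=13, w*C=3*13=39
Total weighted completion time = 53

53


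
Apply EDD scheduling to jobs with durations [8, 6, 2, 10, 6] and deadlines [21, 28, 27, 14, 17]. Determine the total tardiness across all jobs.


Sort by due date (EDD order): [(10, 14), (6, 17), (8, 21), (2, 27), (6, 28)]
Compute completion times and tardiness:
  Job 1: p=10, d=14, C=10, tardiness=max(0,10-14)=0
  Job 2: p=6, d=17, C=16, tardiness=max(0,16-17)=0
  Job 3: p=8, d=21, C=24, tardiness=max(0,24-21)=3
  Job 4: p=2, d=27, C=26, tardiness=max(0,26-27)=0
  Job 5: p=6, d=28, C=32, tardiness=max(0,32-28)=4
Total tardiness = 7

7


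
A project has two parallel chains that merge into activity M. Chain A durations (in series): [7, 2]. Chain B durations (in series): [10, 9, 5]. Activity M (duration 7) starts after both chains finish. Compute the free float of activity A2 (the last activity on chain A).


ES(A2) = sum of predecessors on chain A = 7
EF(A2) = ES + duration = 7 + 2 = 9
Successor of A2 is M. ES(M) = max(sum(A), sum(B)) = max(9, 24) = 24
Free float = ES(successor) - EF(current) = 24 - 9 = 15

15


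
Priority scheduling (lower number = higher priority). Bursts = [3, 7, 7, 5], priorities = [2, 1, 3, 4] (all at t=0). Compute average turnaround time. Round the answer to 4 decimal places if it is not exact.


Sort by priority (ascending = highest first):
Order: [(1, 7), (2, 3), (3, 7), (4, 5)]
Completion times:
  Priority 1, burst=7, C=7
  Priority 2, burst=3, C=10
  Priority 3, burst=7, C=17
  Priority 4, burst=5, C=22
Average turnaround = 56/4 = 14.0

14.0


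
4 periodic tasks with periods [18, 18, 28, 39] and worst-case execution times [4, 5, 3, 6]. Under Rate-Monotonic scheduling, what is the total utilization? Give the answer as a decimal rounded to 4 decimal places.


Compute individual utilizations (exact fractions):
  Task 1: C/T = 4/18 = 2/9 (approx. 0.2222)
  Task 2: C/T = 5/18 (approx. 0.2778)
  Task 3: C/T = 3/28 (approx. 0.1071)
  Task 4: C/T = 6/39 = 2/13 (approx. 0.1538)
Total utilization U = 2/9 + 5/18 + 3/28 + 2/13 = 277/364
Rounded to 4 decimal places: U = 0.7610
RM (Liu & Layland) bound for 4 tasks = 0.756828; compare with U = 277/364 (approx. 0.760989)
bound < U <= 1, so the RM sufficient condition is not met (inconclusive; an exact test such as response-time analysis is needed).

0.7610


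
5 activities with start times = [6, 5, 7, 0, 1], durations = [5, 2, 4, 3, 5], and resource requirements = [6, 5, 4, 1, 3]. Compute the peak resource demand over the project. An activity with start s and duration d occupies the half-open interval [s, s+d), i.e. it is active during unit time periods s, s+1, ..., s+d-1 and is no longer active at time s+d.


Each activity i is active on [start_i, start_i + duration_i).
Compute total resource usage per time slot:
  t=0: active resources = [1], total = 1
  t=1: active resources = [1, 3], total = 4
  t=2: active resources = [1, 3], total = 4
  t=3: active resources = [3], total = 3
  t=4: active resources = [3], total = 3
  t=5: active resources = [5, 3], total = 8
  t=6: active resources = [6, 5], total = 11
  t=7: active resources = [6, 4], total = 10
  t=8: active resources = [6, 4], total = 10
  t=9: active resources = [6, 4], total = 10
  t=10: active resources = [6, 4], total = 10
Peak resource demand = 11

11


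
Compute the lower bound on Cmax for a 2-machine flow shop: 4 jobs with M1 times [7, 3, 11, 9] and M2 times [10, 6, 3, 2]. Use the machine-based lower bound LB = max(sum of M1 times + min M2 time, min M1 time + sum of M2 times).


LB1 = sum(M1 times) + min(M2 times) = 30 + 2 = 32
LB2 = min(M1 times) + sum(M2 times) = 3 + 21 = 24
Lower bound = max(LB1, LB2) = max(32, 24) = 32

32


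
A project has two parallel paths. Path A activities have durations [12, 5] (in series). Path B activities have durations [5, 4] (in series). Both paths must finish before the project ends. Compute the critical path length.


Path A total = 12 + 5 = 17
Path B total = 5 + 4 = 9
Critical path = longest path = max(17, 9) = 17

17


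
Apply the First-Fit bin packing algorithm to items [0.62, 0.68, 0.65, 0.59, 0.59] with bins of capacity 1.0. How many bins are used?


Place items sequentially using First-Fit:
  Item 0.62 -> new Bin 1
  Item 0.68 -> new Bin 2
  Item 0.65 -> new Bin 3
  Item 0.59 -> new Bin 4
  Item 0.59 -> new Bin 5
Total bins used = 5

5


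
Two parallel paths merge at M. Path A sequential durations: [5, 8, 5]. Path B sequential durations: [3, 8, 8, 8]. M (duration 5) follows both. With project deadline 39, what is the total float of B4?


Forward pass: ES(B4) = sum of predecessors on chain B = 19
EF = ES + duration = 19 + 8 = 27
Backward pass: LF(M) = deadline = 39; LS(M) = 39 - 5 = 34
LF(B4) = LS(M) - sum(successors on chain B) = 34 - 0 = 34
LS = LF - duration = 34 - 8 = 26
Total float = LS - ES = 26 - 19 = 7

7


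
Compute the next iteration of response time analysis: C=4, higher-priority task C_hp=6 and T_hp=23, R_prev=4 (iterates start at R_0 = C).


R_next = C + ceil(R_prev / T_hp) * C_hp
ceil(4 / 23) = ceil(0.1739) = 1
Interference = 1 * 6 = 6
R_next = 4 + 6 = 10

10


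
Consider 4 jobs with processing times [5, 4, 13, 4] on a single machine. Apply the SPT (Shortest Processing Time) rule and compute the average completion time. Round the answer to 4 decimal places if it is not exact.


Sort jobs by processing time (SPT order): [4, 4, 5, 13]
Compute completion times sequentially:
  Job 1: processing = 4, completes at 4
  Job 2: processing = 4, completes at 8
  Job 3: processing = 5, completes at 13
  Job 4: processing = 13, completes at 26
Sum of completion times = 51
Average completion time = 51/4 = 12.75

12.75


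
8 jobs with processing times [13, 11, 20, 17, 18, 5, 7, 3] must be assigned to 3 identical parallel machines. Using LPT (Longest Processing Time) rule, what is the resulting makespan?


Sort jobs in decreasing order (LPT): [20, 18, 17, 13, 11, 7, 5, 3]
Assign each job to the least loaded machine:
  Machine 1: jobs [20, 7, 5], load = 32
  Machine 2: jobs [18, 11, 3], load = 32
  Machine 3: jobs [17, 13], load = 30
Makespan = max load = 32

32


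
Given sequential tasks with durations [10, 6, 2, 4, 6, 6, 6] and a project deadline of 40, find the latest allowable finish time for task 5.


LF(activity 5) = deadline - sum of successor durations
Successors: activities 6 through 7 with durations [6, 6]
Sum of successor durations = 12
LF = 40 - 12 = 28

28


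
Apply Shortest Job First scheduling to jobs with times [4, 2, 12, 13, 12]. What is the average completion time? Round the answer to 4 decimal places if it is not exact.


SJF order (ascending): [2, 4, 12, 12, 13]
Completion times:
  Job 1: burst=2, C=2
  Job 2: burst=4, C=6
  Job 3: burst=12, C=18
  Job 4: burst=12, C=30
  Job 5: burst=13, C=43
Average completion = 99/5 = 19.8

19.8


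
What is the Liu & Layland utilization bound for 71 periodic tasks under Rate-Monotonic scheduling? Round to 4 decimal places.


Compute 2^(1/71) = 1.0098104463
Subtract 1: 1.0098104463 - 1 = 0.0098104463
Multiply by n: 71 * 0.0098104463 = 0.6965416873
Round to 4 dp: 0.6965

0.6965


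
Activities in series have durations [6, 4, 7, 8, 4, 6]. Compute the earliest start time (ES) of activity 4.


Activity 4 starts after activities 1 through 3 complete.
Predecessor durations: [6, 4, 7]
ES = 6 + 4 + 7 = 17

17


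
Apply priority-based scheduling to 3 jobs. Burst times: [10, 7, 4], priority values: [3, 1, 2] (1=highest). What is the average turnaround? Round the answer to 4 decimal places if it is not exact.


Sort by priority (ascending = highest first):
Order: [(1, 7), (2, 4), (3, 10)]
Completion times:
  Priority 1, burst=7, C=7
  Priority 2, burst=4, C=11
  Priority 3, burst=10, C=21
Average turnaround = 39/3 = 13.0

13.0


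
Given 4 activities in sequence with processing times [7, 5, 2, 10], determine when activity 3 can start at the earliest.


Activity 3 starts after activities 1 through 2 complete.
Predecessor durations: [7, 5]
ES = 7 + 5 = 12

12


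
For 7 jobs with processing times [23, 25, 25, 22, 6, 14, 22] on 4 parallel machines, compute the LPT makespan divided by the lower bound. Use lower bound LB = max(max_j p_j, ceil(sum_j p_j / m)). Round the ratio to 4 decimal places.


LPT order: [25, 25, 23, 22, 22, 14, 6]
Machine loads after assignment: [31, 25, 37, 44]
LPT makespan = 44
Lower bound = max(max_job, ceil(total/4)) = max(25, 35) = 35
Ratio = 44 / 35 = 1.2571

1.2571


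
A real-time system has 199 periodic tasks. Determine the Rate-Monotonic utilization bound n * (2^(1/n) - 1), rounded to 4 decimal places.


Compute 2^(1/199) = 1.0034892249
Subtract 1: 1.0034892249 - 1 = 0.0034892249
Multiply by n: 199 * 0.0034892249 = 0.6943557551
Round to 4 dp: 0.6944

0.6944


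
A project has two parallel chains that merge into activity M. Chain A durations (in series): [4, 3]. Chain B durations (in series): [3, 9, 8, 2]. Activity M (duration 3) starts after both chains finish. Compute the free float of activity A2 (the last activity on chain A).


ES(A2) = sum of predecessors on chain A = 4
EF(A2) = ES + duration = 4 + 3 = 7
Successor of A2 is M. ES(M) = max(sum(A), sum(B)) = max(7, 22) = 22
Free float = ES(successor) - EF(current) = 22 - 7 = 15

15


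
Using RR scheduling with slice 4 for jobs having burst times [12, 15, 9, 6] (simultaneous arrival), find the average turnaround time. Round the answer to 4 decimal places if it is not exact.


Time quantum = 4
Execution trace:
  J1 runs 4 units, time = 4
  J2 runs 4 units, time = 8
  J3 runs 4 units, time = 12
  J4 runs 4 units, time = 16
  J1 runs 4 units, time = 20
  J2 runs 4 units, time = 24
  J3 runs 4 units, time = 28
  J4 runs 2 units, time = 30
  J1 runs 4 units, time = 34
  J2 runs 4 units, time = 38
  J3 runs 1 units, time = 39
  J2 runs 3 units, time = 42
Finish times: [34, 42, 39, 30]
Average turnaround = 145/4 = 36.25

36.25


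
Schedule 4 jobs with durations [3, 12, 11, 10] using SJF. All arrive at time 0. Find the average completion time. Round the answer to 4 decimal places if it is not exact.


SJF order (ascending): [3, 10, 11, 12]
Completion times:
  Job 1: burst=3, C=3
  Job 2: burst=10, C=13
  Job 3: burst=11, C=24
  Job 4: burst=12, C=36
Average completion = 76/4 = 19.0

19.0


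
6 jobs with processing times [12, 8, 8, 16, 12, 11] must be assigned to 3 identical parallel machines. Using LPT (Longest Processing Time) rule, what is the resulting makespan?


Sort jobs in decreasing order (LPT): [16, 12, 12, 11, 8, 8]
Assign each job to the least loaded machine:
  Machine 1: jobs [16, 8], load = 24
  Machine 2: jobs [12, 11], load = 23
  Machine 3: jobs [12, 8], load = 20
Makespan = max load = 24

24


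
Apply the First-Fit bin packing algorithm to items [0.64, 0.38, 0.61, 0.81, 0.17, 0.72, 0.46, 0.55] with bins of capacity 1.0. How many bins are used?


Place items sequentially using First-Fit:
  Item 0.64 -> new Bin 1
  Item 0.38 -> new Bin 2
  Item 0.61 -> Bin 2 (now 0.99)
  Item 0.81 -> new Bin 3
  Item 0.17 -> Bin 1 (now 0.81)
  Item 0.72 -> new Bin 4
  Item 0.46 -> new Bin 5
  Item 0.55 -> new Bin 6
Total bins used = 6

6


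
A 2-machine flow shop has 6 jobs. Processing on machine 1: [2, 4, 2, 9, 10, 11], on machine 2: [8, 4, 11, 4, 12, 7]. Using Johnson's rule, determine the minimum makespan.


Apply Johnson's rule:
  Group 1 (a <= b): [(1, 2, 8), (3, 2, 11), (2, 4, 4), (5, 10, 12)]
  Group 2 (a > b): [(6, 11, 7), (4, 9, 4)]
Optimal job order: [1, 3, 2, 5, 6, 4]
Schedule:
  Job 1: M1 done at 2, M2 done at 10
  Job 3: M1 done at 4, M2 done at 21
  Job 2: M1 done at 8, M2 done at 25
  Job 5: M1 done at 18, M2 done at 37
  Job 6: M1 done at 29, M2 done at 44
  Job 4: M1 done at 38, M2 done at 48
Makespan = 48

48


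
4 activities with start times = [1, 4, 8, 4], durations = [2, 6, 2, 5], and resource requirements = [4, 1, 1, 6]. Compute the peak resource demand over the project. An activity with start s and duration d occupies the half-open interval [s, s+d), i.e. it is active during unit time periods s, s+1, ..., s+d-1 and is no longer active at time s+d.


Each activity i is active on [start_i, start_i + duration_i).
Compute total resource usage per time slot:
  t=0: active resources = [], total = 0
  t=1: active resources = [4], total = 4
  t=2: active resources = [4], total = 4
  t=3: active resources = [], total = 0
  t=4: active resources = [1, 6], total = 7
  t=5: active resources = [1, 6], total = 7
  t=6: active resources = [1, 6], total = 7
  t=7: active resources = [1, 6], total = 7
  t=8: active resources = [1, 1, 6], total = 8
  t=9: active resources = [1, 1], total = 2
Peak resource demand = 8

8


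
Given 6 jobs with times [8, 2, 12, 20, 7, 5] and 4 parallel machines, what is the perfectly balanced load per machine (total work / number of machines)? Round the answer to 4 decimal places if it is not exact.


Total processing time = 8 + 2 + 12 + 20 + 7 + 5 = 54
Number of machines = 4
Ideal balanced load = 54 / 4 = 13.5

13.5


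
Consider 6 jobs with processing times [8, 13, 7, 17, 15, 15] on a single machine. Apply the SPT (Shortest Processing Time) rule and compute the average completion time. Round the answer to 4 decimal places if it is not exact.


Sort jobs by processing time (SPT order): [7, 8, 13, 15, 15, 17]
Compute completion times sequentially:
  Job 1: processing = 7, completes at 7
  Job 2: processing = 8, completes at 15
  Job 3: processing = 13, completes at 28
  Job 4: processing = 15, completes at 43
  Job 5: processing = 15, completes at 58
  Job 6: processing = 17, completes at 75
Sum of completion times = 226
Average completion time = 226/6 = 37.6667

37.6667


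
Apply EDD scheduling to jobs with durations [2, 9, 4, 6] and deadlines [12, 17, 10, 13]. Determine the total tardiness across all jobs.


Sort by due date (EDD order): [(4, 10), (2, 12), (6, 13), (9, 17)]
Compute completion times and tardiness:
  Job 1: p=4, d=10, C=4, tardiness=max(0,4-10)=0
  Job 2: p=2, d=12, C=6, tardiness=max(0,6-12)=0
  Job 3: p=6, d=13, C=12, tardiness=max(0,12-13)=0
  Job 4: p=9, d=17, C=21, tardiness=max(0,21-17)=4
Total tardiness = 4

4


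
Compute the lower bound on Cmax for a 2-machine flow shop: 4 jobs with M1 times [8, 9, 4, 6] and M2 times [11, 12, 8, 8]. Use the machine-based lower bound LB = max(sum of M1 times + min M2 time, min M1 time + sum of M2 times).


LB1 = sum(M1 times) + min(M2 times) = 27 + 8 = 35
LB2 = min(M1 times) + sum(M2 times) = 4 + 39 = 43
Lower bound = max(LB1, LB2) = max(35, 43) = 43

43


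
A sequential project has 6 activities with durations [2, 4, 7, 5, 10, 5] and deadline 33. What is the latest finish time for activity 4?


LF(activity 4) = deadline - sum of successor durations
Successors: activities 5 through 6 with durations [10, 5]
Sum of successor durations = 15
LF = 33 - 15 = 18

18


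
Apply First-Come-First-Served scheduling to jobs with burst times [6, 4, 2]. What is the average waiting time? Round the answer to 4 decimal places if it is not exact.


FCFS order (as given): [6, 4, 2]
Waiting times:
  Job 1: wait = 0
  Job 2: wait = 6
  Job 3: wait = 10
Sum of waiting times = 16
Average waiting time = 16/3 = 5.3333

5.3333


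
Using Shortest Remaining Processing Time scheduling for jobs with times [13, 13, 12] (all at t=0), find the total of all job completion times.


Since all jobs arrive at t=0, SRPT equals SPT ordering.
SPT order: [12, 13, 13]
Completion times:
  Job 1: p=12, C=12
  Job 2: p=13, C=25
  Job 3: p=13, C=38
Total completion time = 12 + 25 + 38 = 75

75


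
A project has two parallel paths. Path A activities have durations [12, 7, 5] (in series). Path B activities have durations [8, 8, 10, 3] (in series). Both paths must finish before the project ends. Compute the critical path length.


Path A total = 12 + 7 + 5 = 24
Path B total = 8 + 8 + 10 + 3 = 29
Critical path = longest path = max(24, 29) = 29

29


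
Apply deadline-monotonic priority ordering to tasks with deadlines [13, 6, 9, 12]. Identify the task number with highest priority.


Sort tasks by relative deadline (ascending):
  Task 2: deadline = 6
  Task 3: deadline = 9
  Task 4: deadline = 12
  Task 1: deadline = 13
Priority order (highest first): [2, 3, 4, 1]
Highest priority task = 2

2


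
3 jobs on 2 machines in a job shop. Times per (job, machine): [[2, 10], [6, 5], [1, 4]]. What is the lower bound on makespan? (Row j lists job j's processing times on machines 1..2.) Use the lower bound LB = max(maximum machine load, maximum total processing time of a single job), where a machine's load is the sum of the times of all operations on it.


Machine loads:
  Machine 1: 2 + 6 + 1 = 9
  Machine 2: 10 + 5 + 4 = 19
Max machine load = 19
Job totals:
  Job 1: 12
  Job 2: 11
  Job 3: 5
Max job total = 12
Lower bound = max(19, 12) = 19

19


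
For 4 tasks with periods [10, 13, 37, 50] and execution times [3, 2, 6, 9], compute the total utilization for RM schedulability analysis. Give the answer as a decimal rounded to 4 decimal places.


Compute individual utilizations (exact fractions):
  Task 1: C/T = 3/10 (approx. 0.3)
  Task 2: C/T = 2/13 (approx. 0.1538)
  Task 3: C/T = 6/37 (approx. 0.1622)
  Task 4: C/T = 9/50 (approx. 0.18)
Total utilization U = 3/10 + 2/13 + 6/37 + 9/50 = 9572/12025
Rounded to 4 decimal places: U = 0.7960
RM (Liu & Layland) bound for 4 tasks = 0.756828; compare with U = 9572/12025 (approx. 0.796008)
bound < U <= 1, so the RM sufficient condition is not met (inconclusive; an exact test such as response-time analysis is needed).

0.7960


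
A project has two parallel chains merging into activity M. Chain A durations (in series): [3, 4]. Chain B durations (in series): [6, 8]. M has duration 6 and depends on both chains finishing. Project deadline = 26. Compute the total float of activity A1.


Forward pass: ES(A1) = sum of predecessors on chain A = 0
EF = ES + duration = 0 + 3 = 3
Backward pass: LF(M) = deadline = 26; LS(M) = 26 - 6 = 20
LF(A1) = LS(M) - sum(successors on chain A) = 20 - 4 = 16
LS = LF - duration = 16 - 3 = 13
Total float = LS - ES = 13 - 0 = 13

13


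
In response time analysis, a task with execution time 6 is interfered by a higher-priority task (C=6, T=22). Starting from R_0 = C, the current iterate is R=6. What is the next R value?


R_next = C + ceil(R_prev / T_hp) * C_hp
ceil(6 / 22) = ceil(0.2727) = 1
Interference = 1 * 6 = 6
R_next = 6 + 6 = 12

12


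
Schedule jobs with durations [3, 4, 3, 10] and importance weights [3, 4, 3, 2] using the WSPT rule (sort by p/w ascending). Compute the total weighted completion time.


Compute p/w ratios and sort ascending (WSPT): [(3, 3), (4, 4), (3, 3), (10, 2)]
Compute weighted completion times:
  Job (p=3,w=3): C=3, w*C=3*3=9
  Job (p=4,w=4): C=7, w*C=4*7=28
  Job (p=3,w=3): C=10, w*C=3*10=30
  Job (p=10,w=2): C=20, w*C=2*20=40
Total weighted completion time = 107

107


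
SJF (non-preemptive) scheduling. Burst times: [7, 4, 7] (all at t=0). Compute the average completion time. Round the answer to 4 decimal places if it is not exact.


SJF order (ascending): [4, 7, 7]
Completion times:
  Job 1: burst=4, C=4
  Job 2: burst=7, C=11
  Job 3: burst=7, C=18
Average completion = 33/3 = 11.0

11.0


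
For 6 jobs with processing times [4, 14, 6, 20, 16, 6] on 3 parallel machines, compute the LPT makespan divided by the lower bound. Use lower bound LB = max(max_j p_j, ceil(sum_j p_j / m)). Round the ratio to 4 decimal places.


LPT order: [20, 16, 14, 6, 6, 4]
Machine loads after assignment: [24, 22, 20]
LPT makespan = 24
Lower bound = max(max_job, ceil(total/3)) = max(20, 22) = 22
Ratio = 24 / 22 = 1.0909

1.0909


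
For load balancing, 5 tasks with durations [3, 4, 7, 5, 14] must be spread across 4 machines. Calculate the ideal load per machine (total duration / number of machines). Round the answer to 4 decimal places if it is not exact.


Total processing time = 3 + 4 + 7 + 5 + 14 = 33
Number of machines = 4
Ideal balanced load = 33 / 4 = 8.25

8.25


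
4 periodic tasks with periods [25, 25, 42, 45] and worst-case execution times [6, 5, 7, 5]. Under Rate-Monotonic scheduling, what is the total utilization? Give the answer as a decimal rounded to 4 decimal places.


Compute individual utilizations (exact fractions):
  Task 1: C/T = 6/25 (approx. 0.24)
  Task 2: C/T = 5/25 = 1/5 (approx. 0.2)
  Task 3: C/T = 7/42 = 1/6 (approx. 0.1667)
  Task 4: C/T = 5/45 = 1/9 (approx. 0.1111)
Total utilization U = 6/25 + 1/5 + 1/6 + 1/9 = 323/450
Rounded to 4 decimal places: U = 0.7178
RM (Liu & Layland) bound for 4 tasks = 0.756828; compare with U = 323/450 (approx. 0.717778)
U <= bound, so schedulable by RM sufficient condition.

0.7178


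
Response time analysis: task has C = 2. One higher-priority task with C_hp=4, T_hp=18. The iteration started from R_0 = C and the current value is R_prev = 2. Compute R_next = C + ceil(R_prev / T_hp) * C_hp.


R_next = C + ceil(R_prev / T_hp) * C_hp
ceil(2 / 18) = ceil(0.1111) = 1
Interference = 1 * 4 = 4
R_next = 2 + 4 = 6

6


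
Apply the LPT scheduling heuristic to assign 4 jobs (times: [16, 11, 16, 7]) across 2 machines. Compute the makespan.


Sort jobs in decreasing order (LPT): [16, 16, 11, 7]
Assign each job to the least loaded machine:
  Machine 1: jobs [16, 11], load = 27
  Machine 2: jobs [16, 7], load = 23
Makespan = max load = 27

27


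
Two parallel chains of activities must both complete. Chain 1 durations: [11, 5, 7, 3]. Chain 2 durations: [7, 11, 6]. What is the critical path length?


Path A total = 11 + 5 + 7 + 3 = 26
Path B total = 7 + 11 + 6 = 24
Critical path = longest path = max(26, 24) = 26

26


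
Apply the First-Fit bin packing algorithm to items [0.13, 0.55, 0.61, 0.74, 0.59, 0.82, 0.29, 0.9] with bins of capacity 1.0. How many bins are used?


Place items sequentially using First-Fit:
  Item 0.13 -> new Bin 1
  Item 0.55 -> Bin 1 (now 0.68)
  Item 0.61 -> new Bin 2
  Item 0.74 -> new Bin 3
  Item 0.59 -> new Bin 4
  Item 0.82 -> new Bin 5
  Item 0.29 -> Bin 1 (now 0.97)
  Item 0.9 -> new Bin 6
Total bins used = 6

6


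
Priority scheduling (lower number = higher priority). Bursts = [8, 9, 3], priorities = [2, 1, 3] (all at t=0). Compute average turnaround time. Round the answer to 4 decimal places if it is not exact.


Sort by priority (ascending = highest first):
Order: [(1, 9), (2, 8), (3, 3)]
Completion times:
  Priority 1, burst=9, C=9
  Priority 2, burst=8, C=17
  Priority 3, burst=3, C=20
Average turnaround = 46/3 = 15.3333

15.3333


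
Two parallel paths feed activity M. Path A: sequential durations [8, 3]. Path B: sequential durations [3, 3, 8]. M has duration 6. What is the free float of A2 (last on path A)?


ES(A2) = sum of predecessors on chain A = 8
EF(A2) = ES + duration = 8 + 3 = 11
Successor of A2 is M. ES(M) = max(sum(A), sum(B)) = max(11, 14) = 14
Free float = ES(successor) - EF(current) = 14 - 11 = 3

3


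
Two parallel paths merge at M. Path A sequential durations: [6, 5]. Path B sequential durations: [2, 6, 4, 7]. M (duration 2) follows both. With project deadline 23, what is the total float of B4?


Forward pass: ES(B4) = sum of predecessors on chain B = 12
EF = ES + duration = 12 + 7 = 19
Backward pass: LF(M) = deadline = 23; LS(M) = 23 - 2 = 21
LF(B4) = LS(M) - sum(successors on chain B) = 21 - 0 = 21
LS = LF - duration = 21 - 7 = 14
Total float = LS - ES = 14 - 12 = 2

2


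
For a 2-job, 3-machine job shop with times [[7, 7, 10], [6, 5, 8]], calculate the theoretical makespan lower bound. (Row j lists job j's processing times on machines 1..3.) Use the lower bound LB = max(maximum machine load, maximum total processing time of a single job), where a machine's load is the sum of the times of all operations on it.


Machine loads:
  Machine 1: 7 + 6 = 13
  Machine 2: 7 + 5 = 12
  Machine 3: 10 + 8 = 18
Max machine load = 18
Job totals:
  Job 1: 24
  Job 2: 19
Max job total = 24
Lower bound = max(18, 24) = 24

24


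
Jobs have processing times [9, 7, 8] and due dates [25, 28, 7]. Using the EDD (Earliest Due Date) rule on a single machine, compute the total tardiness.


Sort by due date (EDD order): [(8, 7), (9, 25), (7, 28)]
Compute completion times and tardiness:
  Job 1: p=8, d=7, C=8, tardiness=max(0,8-7)=1
  Job 2: p=9, d=25, C=17, tardiness=max(0,17-25)=0
  Job 3: p=7, d=28, C=24, tardiness=max(0,24-28)=0
Total tardiness = 1

1


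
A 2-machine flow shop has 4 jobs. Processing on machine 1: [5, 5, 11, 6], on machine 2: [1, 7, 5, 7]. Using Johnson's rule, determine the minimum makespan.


Apply Johnson's rule:
  Group 1 (a <= b): [(2, 5, 7), (4, 6, 7)]
  Group 2 (a > b): [(3, 11, 5), (1, 5, 1)]
Optimal job order: [2, 4, 3, 1]
Schedule:
  Job 2: M1 done at 5, M2 done at 12
  Job 4: M1 done at 11, M2 done at 19
  Job 3: M1 done at 22, M2 done at 27
  Job 1: M1 done at 27, M2 done at 28
Makespan = 28

28


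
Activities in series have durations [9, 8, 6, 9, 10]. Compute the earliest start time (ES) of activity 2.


Activity 2 starts after activities 1 through 1 complete.
Predecessor durations: [9]
ES = 9 = 9

9


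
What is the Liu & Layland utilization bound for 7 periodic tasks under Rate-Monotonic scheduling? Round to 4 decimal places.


Compute 2^(1/7) = 1.1040895137
Subtract 1: 1.1040895137 - 1 = 0.1040895137
Multiply by n: 7 * 0.1040895137 = 0.7286265959
Round to 4 dp: 0.7286

0.7286


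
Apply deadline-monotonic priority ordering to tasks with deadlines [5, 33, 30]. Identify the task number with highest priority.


Sort tasks by relative deadline (ascending):
  Task 1: deadline = 5
  Task 3: deadline = 30
  Task 2: deadline = 33
Priority order (highest first): [1, 3, 2]
Highest priority task = 1

1


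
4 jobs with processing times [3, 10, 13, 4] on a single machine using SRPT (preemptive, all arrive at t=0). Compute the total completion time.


Since all jobs arrive at t=0, SRPT equals SPT ordering.
SPT order: [3, 4, 10, 13]
Completion times:
  Job 1: p=3, C=3
  Job 2: p=4, C=7
  Job 3: p=10, C=17
  Job 4: p=13, C=30
Total completion time = 3 + 7 + 17 + 30 = 57

57


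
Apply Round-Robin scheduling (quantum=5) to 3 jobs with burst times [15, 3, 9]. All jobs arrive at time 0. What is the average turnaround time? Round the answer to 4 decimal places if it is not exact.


Time quantum = 5
Execution trace:
  J1 runs 5 units, time = 5
  J2 runs 3 units, time = 8
  J3 runs 5 units, time = 13
  J1 runs 5 units, time = 18
  J3 runs 4 units, time = 22
  J1 runs 5 units, time = 27
Finish times: [27, 8, 22]
Average turnaround = 57/3 = 19.0

19.0


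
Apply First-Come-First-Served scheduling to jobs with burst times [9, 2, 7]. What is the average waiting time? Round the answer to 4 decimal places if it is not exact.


FCFS order (as given): [9, 2, 7]
Waiting times:
  Job 1: wait = 0
  Job 2: wait = 9
  Job 3: wait = 11
Sum of waiting times = 20
Average waiting time = 20/3 = 6.6667

6.6667


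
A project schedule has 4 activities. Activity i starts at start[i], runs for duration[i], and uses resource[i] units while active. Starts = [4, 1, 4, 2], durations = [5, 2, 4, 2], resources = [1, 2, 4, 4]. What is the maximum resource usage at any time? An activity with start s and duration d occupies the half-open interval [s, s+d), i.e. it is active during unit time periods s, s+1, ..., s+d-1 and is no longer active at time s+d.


Each activity i is active on [start_i, start_i + duration_i).
Compute total resource usage per time slot:
  t=0: active resources = [], total = 0
  t=1: active resources = [2], total = 2
  t=2: active resources = [2, 4], total = 6
  t=3: active resources = [4], total = 4
  t=4: active resources = [1, 4], total = 5
  t=5: active resources = [1, 4], total = 5
  t=6: active resources = [1, 4], total = 5
  t=7: active resources = [1, 4], total = 5
  t=8: active resources = [1], total = 1
Peak resource demand = 6

6


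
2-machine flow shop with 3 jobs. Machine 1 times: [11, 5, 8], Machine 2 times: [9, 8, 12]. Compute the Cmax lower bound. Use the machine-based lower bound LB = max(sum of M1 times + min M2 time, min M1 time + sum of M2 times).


LB1 = sum(M1 times) + min(M2 times) = 24 + 8 = 32
LB2 = min(M1 times) + sum(M2 times) = 5 + 29 = 34
Lower bound = max(LB1, LB2) = max(32, 34) = 34

34


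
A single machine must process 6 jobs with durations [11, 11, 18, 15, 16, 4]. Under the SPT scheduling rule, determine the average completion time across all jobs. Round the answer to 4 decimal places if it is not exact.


Sort jobs by processing time (SPT order): [4, 11, 11, 15, 16, 18]
Compute completion times sequentially:
  Job 1: processing = 4, completes at 4
  Job 2: processing = 11, completes at 15
  Job 3: processing = 11, completes at 26
  Job 4: processing = 15, completes at 41
  Job 5: processing = 16, completes at 57
  Job 6: processing = 18, completes at 75
Sum of completion times = 218
Average completion time = 218/6 = 36.3333

36.3333


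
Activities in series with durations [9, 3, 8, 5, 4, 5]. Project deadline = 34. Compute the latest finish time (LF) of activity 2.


LF(activity 2) = deadline - sum of successor durations
Successors: activities 3 through 6 with durations [8, 5, 4, 5]
Sum of successor durations = 22
LF = 34 - 22 = 12

12


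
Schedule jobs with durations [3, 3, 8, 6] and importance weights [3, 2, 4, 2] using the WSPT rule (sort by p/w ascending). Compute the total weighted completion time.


Compute p/w ratios and sort ascending (WSPT): [(3, 3), (3, 2), (8, 4), (6, 2)]
Compute weighted completion times:
  Job (p=3,w=3): C=3, w*C=3*3=9
  Job (p=3,w=2): C=6, w*C=2*6=12
  Job (p=8,w=4): C=14, w*C=4*14=56
  Job (p=6,w=2): C=20, w*C=2*20=40
Total weighted completion time = 117

117
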